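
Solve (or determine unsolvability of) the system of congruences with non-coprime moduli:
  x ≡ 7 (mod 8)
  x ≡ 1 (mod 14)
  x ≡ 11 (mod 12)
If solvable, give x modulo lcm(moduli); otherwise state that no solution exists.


Moduli 8, 14, 12 are not pairwise coprime, so CRT works modulo lcm(m_i) when all pairwise compatibility conditions hold.
Pairwise compatibility: gcd(m_i, m_j) must divide a_i - a_j for every pair.
Merge one congruence at a time:
  Start: x ≡ 7 (mod 8).
  Combine with x ≡ 1 (mod 14): gcd(8, 14) = 2; 1 - 7 = -6, which IS divisible by 2, so compatible.
    Write x = 7 + 8·t and substitute into x ≡ 1 (mod 14): 8·t ≡ 1 − 7 = -6 (mod 14).
    Divide the congruence (and modulus) by g = 2: 4·t ≡ -3 (mod 7).
    Reduce coefficients mod 7: 4·t ≡ 4 (mod 7).
    The inverse of 4 mod 7 is 2 (since 4·2 = 8 = 1·7 + 1), so t ≡ 2·4 = 8 ≡ 1 (mod 7).
    Then x = 7 + 8·1 = 15, valid modulo lcm(8, 14) = 56: x ≡ 15 (mod 56).
  Combine with x ≡ 11 (mod 12): gcd(56, 12) = 4; 11 - 15 = -4, which IS divisible by 4, so compatible.
    Write x = 15 + 56·t and substitute into x ≡ 11 (mod 12): 56·t ≡ 11 − 15 = -4 (mod 12).
    Divide the congruence (and modulus) by g = 4: 14·t ≡ -1 (mod 3).
    Reduce coefficients mod 3: 2·t ≡ 2 (mod 3).
    The inverse of 2 mod 3 is 2 (since 2·2 = 4 = 1·3 + 1), so t ≡ 2·2 = 4 ≡ 1 (mod 3).
    Then x = 15 + 56·1 = 71, valid modulo lcm(56, 12) = 168: x ≡ 71 (mod 168).
Verify: 71 mod 8 = 7, 71 mod 14 = 1, 71 mod 12 = 11.

x ≡ 71 (mod 168).


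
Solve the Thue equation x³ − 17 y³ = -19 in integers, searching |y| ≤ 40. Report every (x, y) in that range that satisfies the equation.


The equation is x³ - 17y³ = -19. For fixed y, x³ = 17·y³ − 19, so a solution requires the RHS to be a perfect cube.
Strategy: iterate y from -40 to 40, compute RHS = 17·y³ − 19, and check whether it is a (positive or negative) perfect cube.
Check small values of y:
  y = 0: RHS = -19 is not a perfect cube.
  y = 1: RHS = -2 is not a perfect cube.
  y = -1: RHS = -36 is not a perfect cube.
  y = 2: RHS = 117 is not a perfect cube.
  y = -2: RHS = -155 is not a perfect cube.
  y = 3: RHS = 440 is not a perfect cube.
  y = -3: RHS = -478 is not a perfect cube.
Continuing the search up to |y| = 40 finds no solutions either.
No (x, y) in the scanned range satisfies the equation.

No integer solutions with |y| ≤ 40.


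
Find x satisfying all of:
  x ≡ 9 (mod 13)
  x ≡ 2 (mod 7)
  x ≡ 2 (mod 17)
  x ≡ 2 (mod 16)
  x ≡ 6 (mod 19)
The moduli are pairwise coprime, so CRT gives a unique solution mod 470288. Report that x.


Product of moduli M = 13 · 7 · 17 · 16 · 19 = 470288.
Merge one congruence at a time:
  Start: x ≡ 9 (mod 13).
  Combine with x ≡ 2 (mod 7); new modulus lcm = 91.
    Write x = 9 + 13·t and substitute into x ≡ 2 (mod 7): 13·t ≡ 2 − 9 = -7 (mod 7).
    Reduce coefficients mod 7: 6·t ≡ 0 (mod 7).
    The inverse of 6 mod 7 is 6 (since 6·6 = 36 = 5·7 + 1), so t ≡ 6·0 = 0 ≡ 0 (mod 7).
    Then x = 9 + 13·0 = 9, valid modulo lcm(13, 7) = 91: x ≡ 9 (mod 91).
  Combine with x ≡ 2 (mod 17); new modulus lcm = 1547.
    Write x = 9 + 91·t and substitute into x ≡ 2 (mod 17): 91·t ≡ 2 − 9 = -7 (mod 17).
    Reduce coefficients mod 17: 6·t ≡ 10 (mod 17).
    The inverse of 6 mod 17 is 3 (since 6·3 = 18 = 1·17 + 1), so t ≡ 3·10 = 30 ≡ 13 (mod 17).
    Then x = 9 + 91·13 = 1192, valid modulo lcm(91, 17) = 1547: x ≡ 1192 (mod 1547).
  Combine with x ≡ 2 (mod 16); new modulus lcm = 24752.
    Write x = 1192 + 1547·t and substitute into x ≡ 2 (mod 16): 1547·t ≡ 2 − 1192 = -1190 (mod 16).
    Reduce coefficients mod 16: 11·t ≡ 10 (mod 16).
    The inverse of 11 mod 16 is 3 (since 11·3 = 33 = 2·16 + 1), so t ≡ 3·10 = 30 ≡ 14 (mod 16).
    Then x = 1192 + 1547·14 = 22850, valid modulo lcm(1547, 16) = 24752: x ≡ 22850 (mod 24752).
  Combine with x ≡ 6 (mod 19); new modulus lcm = 470288.
    Write x = 22850 + 24752·t and substitute into x ≡ 6 (mod 19): 24752·t ≡ 6 − 22850 = -22844 (mod 19).
    Reduce coefficients mod 19: 14·t ≡ 13 (mod 19).
    The inverse of 14 mod 19 is 15 (since 14·15 = 210 = 11·19 + 1), so t ≡ 15·13 = 195 ≡ 5 (mod 19).
    Then x = 22850 + 24752·5 = 146610, valid modulo lcm(24752, 19) = 470288: x ≡ 146610 (mod 470288).
Verify against each original: 146610 mod 13 = 9, 146610 mod 7 = 2, 146610 mod 17 = 2, 146610 mod 16 = 2, 146610 mod 19 = 6.

x ≡ 146610 (mod 470288).


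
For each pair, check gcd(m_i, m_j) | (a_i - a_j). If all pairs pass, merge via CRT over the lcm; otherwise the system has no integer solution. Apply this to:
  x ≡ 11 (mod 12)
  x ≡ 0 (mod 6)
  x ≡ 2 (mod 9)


Moduli 12, 6, 9 are not pairwise coprime, so CRT works modulo lcm(m_i) when all pairwise compatibility conditions hold.
Pairwise compatibility: gcd(m_i, m_j) must divide a_i - a_j for every pair.
Merge one congruence at a time:
  Start: x ≡ 11 (mod 12).
  Combine with x ≡ 0 (mod 6): gcd(12, 6) = 6, and 0 - 11 = -11 is NOT divisible by 6.
    ⇒ system is inconsistent (no integer solution).

No solution (the system is inconsistent).


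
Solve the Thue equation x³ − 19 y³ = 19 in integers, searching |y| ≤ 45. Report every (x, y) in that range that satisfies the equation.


The equation is x³ - 19y³ = 19. For fixed y, x³ = 19·y³ + 19, so a solution requires the RHS to be a perfect cube.
Strategy: iterate y from -45 to 45, compute RHS = 19·y³ + 19, and check whether it is a (positive or negative) perfect cube.
Check small values of y:
  y = 0: RHS = 19 is not a perfect cube.
  y = 1: RHS = 38 is not a perfect cube.
  y = -1: RHS = 0 = (0)³ ⇒ x = 0 works.
  y = 2: RHS = 171 is not a perfect cube.
  y = -2: RHS = -133 is not a perfect cube.
  y = 3: RHS = 532 is not a perfect cube.
  y = -3: RHS = -494 is not a perfect cube.
Continuing the search up to |y| = 45 finds no further solutions beyond those listed.
Collected solutions: (0, -1).

Solutions (with |y| ≤ 45): (0, -1).


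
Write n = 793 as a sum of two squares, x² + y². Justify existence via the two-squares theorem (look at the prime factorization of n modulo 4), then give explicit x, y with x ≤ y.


Step 1: Factor n = 793 = 13 · 61.
Step 2: Check the mod-4 condition on each prime factor: 13 ≡ 1 (mod 4), exponent 1; 61 ≡ 1 (mod 4), exponent 1.
All primes ≡ 3 (mod 4) appear to even exponent (or don't appear), so by the two-squares theorem n IS expressible as a sum of two squares.
Step 3: Build a representation. Here n = 13 · 61 is a product of primes ≡ 1 (mod 4). Each prime p ≡ 1 (mod 4) is itself a sum of two squares; find a² by testing p − a² for a perfect square:
  13: 13 − 1² = 12, 13 − 2² = 9 = 3² ⇒ 13 = 2² + 3².
  61: 61 − 1² = 60, 61 − 2² = 57, 61 − 3² = 52, 61 − 4² = 45, 61 − 5² = 36 = 6² ⇒ 61 = 5² + 6².
  Combine using the Brahmagupta–Fibonacci identity (a² + b²)(c² + d²) = (ac − bd)² + (ad + bc)² = (ac + bd)² + (ad − bc)²:
  13 · 61 = 793: from (2² + 3²)(5² + 6²), take (2·5 − 3·6, 2·6 + 3·5) = (10 − 18, 12 + 15) = (-8, 27); dropping signs (only squares matter) gives (8, 27); check 8² + 27² = 64 + 729 = 793 ✓.
Step 4: Order so x ≤ y and verify: 8² + 27² = 64 + 729 = 793 = n. ✓

n = 793 = 8² + 27² (one valid representation with x ≤ y).


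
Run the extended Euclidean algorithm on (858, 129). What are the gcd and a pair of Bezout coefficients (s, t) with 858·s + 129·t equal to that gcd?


Euclidean algorithm on (858, 129) — divide until remainder is 0:
  858 = 6 · 129 + 84
  129 = 1 · 84 + 45
  84 = 1 · 45 + 39
  45 = 1 · 39 + 6
  39 = 6 · 6 + 3
  6 = 2 · 3 + 0
gcd(858, 129) = 3.
Track Bezout coefficients alongside the remainders: start with r₀ = 858 = a·1 + b·0 (s = 1, t = 0) and r₁ = 129 = a·0 + b·1 (s = 0, t = 1); each new remainder r_{k+1} = r_{k-1} − q_k·r_k inherits s_{k+1} = s_{k-1} − q_k·s_k, t_{k+1} = t_{k-1} − q_k·t_k, so r_k = a·s_k + b·t_k at every step:
  q = 6: r = 84, s = 1 − 6·0 = 1, t = 0 − 6·1 = -6  (check: 858·1 + 129·(-6) = 84)
  q = 1: r = 45, s = 0 − 1·1 = -1, t = 1 − 1·(-6) = 7  (check: 858·(-1) + 129·7 = 45)
  q = 1: r = 39, s = 1 − 1·(-1) = 2, t = -6 − 1·7 = -13  (check: 858·2 + 129·(-13) = 39)
  q = 1: r = 6, s = -1 − 1·2 = -3, t = 7 − 1·(-13) = 20  (check: 858·(-3) + 129·20 = 6)
  q = 6: r = 3, s = 2 − 6·(-3) = 20, t = -13 − 6·20 = -133  (check: 858·20 + 129·(-133) = 3)
The row with r = 3 (the gcd) gives the Bezout coefficients s = 20, t = -133.
Result: 858 · (20) + 129 · (-133) = 3.

gcd(858, 129) = 3; s = 20, t = -133 (check: 858·20 + 129·(-133) = 3).


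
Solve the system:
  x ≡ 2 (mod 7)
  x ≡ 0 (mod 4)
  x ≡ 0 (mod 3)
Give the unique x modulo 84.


Moduli 7, 4, 3 are pairwise coprime; by CRT there is a unique solution modulo M = 7 · 4 · 3 = 84.
Solve pairwise, accumulating the modulus:
  Start with x ≡ 2 (mod 7).
  Combine with x ≡ 0 (mod 4): since gcd(7, 4) = 1, we get a unique residue mod 28.
    Write x = 2 + 7·t and substitute into x ≡ 0 (mod 4): 7·t ≡ 0 − 2 = -2 (mod 4).
    Reduce coefficients mod 4: 3·t ≡ 2 (mod 4).
    The inverse of 3 mod 4 is 3 (since 3·3 = 9 = 2·4 + 1), so t ≡ 3·2 = 6 ≡ 2 (mod 4).
    Then x = 2 + 7·2 = 16, valid modulo lcm(7, 4) = 28: x ≡ 16 (mod 28).
  Combine with x ≡ 0 (mod 3): since gcd(28, 3) = 1, we get a unique residue mod 84.
    Write x = 16 + 28·t and substitute into x ≡ 0 (mod 3): 28·t ≡ 0 − 16 = -16 (mod 3).
    Reduce coefficients mod 3: 1·t ≡ 2 (mod 3).
    So t ≡ 2 (mod 3).
    Then x = 16 + 28·2 = 72, valid modulo lcm(28, 3) = 84: x ≡ 72 (mod 84).
Verify: 72 mod 7 = 2 ✓, 72 mod 4 = 0 ✓, 72 mod 3 = 0 ✓.

x ≡ 72 (mod 84).


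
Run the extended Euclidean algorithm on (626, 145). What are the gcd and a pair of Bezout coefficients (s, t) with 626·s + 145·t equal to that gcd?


Euclidean algorithm on (626, 145) — divide until remainder is 0:
  626 = 4 · 145 + 46
  145 = 3 · 46 + 7
  46 = 6 · 7 + 4
  7 = 1 · 4 + 3
  4 = 1 · 3 + 1
  3 = 3 · 1 + 0
gcd(626, 145) = 1.
Track Bezout coefficients alongside the remainders: start with r₀ = 626 = a·1 + b·0 (s = 1, t = 0) and r₁ = 145 = a·0 + b·1 (s = 0, t = 1); each new remainder r_{k+1} = r_{k-1} − q_k·r_k inherits s_{k+1} = s_{k-1} − q_k·s_k, t_{k+1} = t_{k-1} − q_k·t_k, so r_k = a·s_k + b·t_k at every step:
  q = 4: r = 46, s = 1 − 4·0 = 1, t = 0 − 4·1 = -4  (check: 626·1 + 145·(-4) = 46)
  q = 3: r = 7, s = 0 − 3·1 = -3, t = 1 − 3·(-4) = 13  (check: 626·(-3) + 145·13 = 7)
  q = 6: r = 4, s = 1 − 6·(-3) = 19, t = -4 − 6·13 = -82  (check: 626·19 + 145·(-82) = 4)
  q = 1: r = 3, s = -3 − 1·19 = -22, t = 13 − 1·(-82) = 95  (check: 626·(-22) + 145·95 = 3)
  q = 1: r = 1, s = 19 − 1·(-22) = 41, t = -82 − 1·95 = -177  (check: 626·41 + 145·(-177) = 1)
The row with r = 1 (the gcd) gives the Bezout coefficients s = 41, t = -177.
Result: 626 · (41) + 145 · (-177) = 1.

gcd(626, 145) = 1; s = 41, t = -177 (check: 626·41 + 145·(-177) = 1).


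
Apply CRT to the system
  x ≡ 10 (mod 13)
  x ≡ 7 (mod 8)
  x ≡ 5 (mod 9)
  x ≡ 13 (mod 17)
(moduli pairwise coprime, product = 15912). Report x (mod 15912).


Product of moduli M = 13 · 8 · 9 · 17 = 15912.
Merge one congruence at a time:
  Start: x ≡ 10 (mod 13).
  Combine with x ≡ 7 (mod 8); new modulus lcm = 104.
    Write x = 10 + 13·t and substitute into x ≡ 7 (mod 8): 13·t ≡ 7 − 10 = -3 (mod 8).
    Reduce coefficients mod 8: 5·t ≡ 5 (mod 8).
    The inverse of 5 mod 8 is 5 (since 5·5 = 25 = 3·8 + 1), so t ≡ 5·5 = 25 ≡ 1 (mod 8).
    Then x = 10 + 13·1 = 23, valid modulo lcm(13, 8) = 104: x ≡ 23 (mod 104).
  Combine with x ≡ 5 (mod 9); new modulus lcm = 936.
    Write x = 23 + 104·t and substitute into x ≡ 5 (mod 9): 104·t ≡ 5 − 23 = -18 (mod 9).
    Reduce coefficients mod 9: 5·t ≡ 0 (mod 9).
    The inverse of 5 mod 9 is 2 (since 5·2 = 10 = 1·9 + 1), so t ≡ 2·0 = 0 ≡ 0 (mod 9).
    Then x = 23 + 104·0 = 23, valid modulo lcm(104, 9) = 936: x ≡ 23 (mod 936).
  Combine with x ≡ 13 (mod 17); new modulus lcm = 15912.
    Write x = 23 + 936·t and substitute into x ≡ 13 (mod 17): 936·t ≡ 13 − 23 = -10 (mod 17).
    Reduce coefficients mod 17: 1·t ≡ 7 (mod 17).
    So t ≡ 7 (mod 17).
    Then x = 23 + 936·7 = 6575, valid modulo lcm(936, 17) = 15912: x ≡ 6575 (mod 15912).
Verify against each original: 6575 mod 13 = 10, 6575 mod 8 = 7, 6575 mod 9 = 5, 6575 mod 17 = 13.

x ≡ 6575 (mod 15912).


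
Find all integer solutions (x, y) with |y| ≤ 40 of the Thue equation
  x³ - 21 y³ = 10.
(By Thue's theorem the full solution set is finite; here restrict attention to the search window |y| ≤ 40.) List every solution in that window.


The equation is x³ - 21y³ = 10. For fixed y, x³ = 21·y³ + 10, so a solution requires the RHS to be a perfect cube.
Strategy: iterate y from -40 to 40, compute RHS = 21·y³ + 10, and check whether it is a (positive or negative) perfect cube.
Check small values of y:
  y = 0: RHS = 10 is not a perfect cube.
  y = 1: RHS = 31 is not a perfect cube.
  y = -1: RHS = -11 is not a perfect cube.
  y = 2: RHS = 178 is not a perfect cube.
  y = -2: RHS = -158 is not a perfect cube.
  y = 3: RHS = 577 is not a perfect cube.
  y = -3: RHS = -557 is not a perfect cube.
Continuing the search up to |y| = 40 finds no solutions either.
No (x, y) in the scanned range satisfies the equation.

No integer solutions with |y| ≤ 40.


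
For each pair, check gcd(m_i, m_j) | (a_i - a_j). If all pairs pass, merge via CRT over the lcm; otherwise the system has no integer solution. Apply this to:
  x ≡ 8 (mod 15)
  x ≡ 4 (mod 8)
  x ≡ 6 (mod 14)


Moduli 15, 8, 14 are not pairwise coprime, so CRT works modulo lcm(m_i) when all pairwise compatibility conditions hold.
Pairwise compatibility: gcd(m_i, m_j) must divide a_i - a_j for every pair.
Merge one congruence at a time:
  Start: x ≡ 8 (mod 15).
  Combine with x ≡ 4 (mod 8): gcd(15, 8) = 1; 4 - 8 = -4, which IS divisible by 1, so compatible.
    Write x = 8 + 15·t and substitute into x ≡ 4 (mod 8): 15·t ≡ 4 − 8 = -4 (mod 8).
    Reduce coefficients mod 8: 7·t ≡ 4 (mod 8).
    The inverse of 7 mod 8 is 7 (since 7·7 = 49 = 6·8 + 1), so t ≡ 7·4 = 28 ≡ 4 (mod 8).
    Then x = 8 + 15·4 = 68, valid modulo lcm(15, 8) = 120: x ≡ 68 (mod 120).
  Combine with x ≡ 6 (mod 14): gcd(120, 14) = 2; 6 - 68 = -62, which IS divisible by 2, so compatible.
    Write x = 68 + 120·t and substitute into x ≡ 6 (mod 14): 120·t ≡ 6 − 68 = -62 (mod 14).
    Divide the congruence (and modulus) by g = 2: 60·t ≡ -31 (mod 7).
    Reduce coefficients mod 7: 4·t ≡ 4 (mod 7).
    The inverse of 4 mod 7 is 2 (since 4·2 = 8 = 1·7 + 1), so t ≡ 2·4 = 8 ≡ 1 (mod 7).
    Then x = 68 + 120·1 = 188, valid modulo lcm(120, 14) = 840: x ≡ 188 (mod 840).
Verify: 188 mod 15 = 8, 188 mod 8 = 4, 188 mod 14 = 6.

x ≡ 188 (mod 840).


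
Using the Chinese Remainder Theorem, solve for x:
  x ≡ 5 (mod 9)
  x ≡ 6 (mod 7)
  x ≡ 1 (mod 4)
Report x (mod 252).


Moduli 9, 7, 4 are pairwise coprime; by CRT there is a unique solution modulo M = 9 · 7 · 4 = 252.
Solve pairwise, accumulating the modulus:
  Start with x ≡ 5 (mod 9).
  Combine with x ≡ 6 (mod 7): since gcd(9, 7) = 1, we get a unique residue mod 63.
    Write x = 5 + 9·t and substitute into x ≡ 6 (mod 7): 9·t ≡ 6 − 5 = 1 (mod 7).
    Reduce coefficients mod 7: 2·t ≡ 1 (mod 7).
    The inverse of 2 mod 7 is 4 (since 2·4 = 8 = 1·7 + 1), so t ≡ 4·1 = 4 ≡ 4 (mod 7).
    Then x = 5 + 9·4 = 41, valid modulo lcm(9, 7) = 63: x ≡ 41 (mod 63).
  Combine with x ≡ 1 (mod 4): since gcd(63, 4) = 1, we get a unique residue mod 252.
    Write x = 41 + 63·t and substitute into x ≡ 1 (mod 4): 63·t ≡ 1 − 41 = -40 (mod 4).
    Reduce coefficients mod 4: 3·t ≡ 0 (mod 4).
    The inverse of 3 mod 4 is 3 (since 3·3 = 9 = 2·4 + 1), so t ≡ 3·0 = 0 ≡ 0 (mod 4).
    Then x = 41 + 63·0 = 41, valid modulo lcm(63, 4) = 252: x ≡ 41 (mod 252).
Verify: 41 mod 9 = 5 ✓, 41 mod 7 = 6 ✓, 41 mod 4 = 1 ✓.

x ≡ 41 (mod 252).


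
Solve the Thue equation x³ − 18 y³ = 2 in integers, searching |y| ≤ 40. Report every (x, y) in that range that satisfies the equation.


The equation is x³ - 18y³ = 2. For fixed y, x³ = 18·y³ + 2, so a solution requires the RHS to be a perfect cube.
Strategy: iterate y from -40 to 40, compute RHS = 18·y³ + 2, and check whether it is a (positive or negative) perfect cube.
Check small values of y:
  y = 0: RHS = 2 is not a perfect cube.
  y = 1: RHS = 20 is not a perfect cube.
  y = -1: RHS = -16 is not a perfect cube.
  y = 2: RHS = 146 is not a perfect cube.
  y = -2: RHS = -142 is not a perfect cube.
  y = 3: RHS = 488 is not a perfect cube.
  y = -3: RHS = -484 is not a perfect cube.
Continuing the search up to |y| = 40 finds no solutions either.
No (x, y) in the scanned range satisfies the equation.

No integer solutions with |y| ≤ 40.


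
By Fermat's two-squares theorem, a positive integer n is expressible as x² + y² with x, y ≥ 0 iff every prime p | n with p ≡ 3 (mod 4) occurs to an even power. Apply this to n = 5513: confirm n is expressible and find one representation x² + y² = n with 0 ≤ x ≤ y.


Step 1: Factor n = 5513 = 37 · 149.
Step 2: Check the mod-4 condition on each prime factor: 37 ≡ 1 (mod 4), exponent 1; 149 ≡ 1 (mod 4), exponent 1.
All primes ≡ 3 (mod 4) appear to even exponent (or don't appear), so by the two-squares theorem n IS expressible as a sum of two squares.
Step 3: Build a representation. Here n = 37 · 149 is a product of primes ≡ 1 (mod 4). Each prime p ≡ 1 (mod 4) is itself a sum of two squares; find a² by testing p − a² for a perfect square:
  37: 37 − 1² = 36 = 6² ⇒ 37 = 1² + 6².
  149: 149 − 1² = 148, 149 − 2² = 145, 149 − 3² = 140, 149 − 4² = 133, 149 − 5² = 124, 149 − 6² = 113, 149 − 7² = 100 = 10² ⇒ 149 = 7² + 10².
  Combine using the Brahmagupta–Fibonacci identity (a² + b²)(c² + d²) = (ac − bd)² + (ad + bc)² = (ac + bd)² + (ad − bc)²:
  37 · 149 = 5513: from (1² + 6²)(7² + 10²), take (1·7 − 6·10, 1·10 + 6·7) = (7 − 60, 10 + 42) = (-53, 52); dropping signs (only squares matter) gives (53, 52); check 53² + 52² = 2809 + 2704 = 5513 ✓.
Step 4: Order so x ≤ y and verify: 52² + 53² = 2704 + 2809 = 5513 = n. ✓

n = 5513 = 52² + 53² (one valid representation with x ≤ y).


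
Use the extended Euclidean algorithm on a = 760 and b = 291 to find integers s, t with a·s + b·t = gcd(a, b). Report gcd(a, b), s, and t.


Euclidean algorithm on (760, 291) — divide until remainder is 0:
  760 = 2 · 291 + 178
  291 = 1 · 178 + 113
  178 = 1 · 113 + 65
  113 = 1 · 65 + 48
  65 = 1 · 48 + 17
  48 = 2 · 17 + 14
  17 = 1 · 14 + 3
  14 = 4 · 3 + 2
  3 = 1 · 2 + 1
  2 = 2 · 1 + 0
gcd(760, 291) = 1.
Track Bezout coefficients alongside the remainders: start with r₀ = 760 = a·1 + b·0 (s = 1, t = 0) and r₁ = 291 = a·0 + b·1 (s = 0, t = 1); each new remainder r_{k+1} = r_{k-1} − q_k·r_k inherits s_{k+1} = s_{k-1} − q_k·s_k, t_{k+1} = t_{k-1} − q_k·t_k, so r_k = a·s_k + b·t_k at every step:
  q = 2: r = 178, s = 1 − 2·0 = 1, t = 0 − 2·1 = -2  (check: 760·1 + 291·(-2) = 178)
  q = 1: r = 113, s = 0 − 1·1 = -1, t = 1 − 1·(-2) = 3  (check: 760·(-1) + 291·3 = 113)
  q = 1: r = 65, s = 1 − 1·(-1) = 2, t = -2 − 1·3 = -5  (check: 760·2 + 291·(-5) = 65)
  q = 1: r = 48, s = -1 − 1·2 = -3, t = 3 − 1·(-5) = 8  (check: 760·(-3) + 291·8 = 48)
  q = 1: r = 17, s = 2 − 1·(-3) = 5, t = -5 − 1·8 = -13  (check: 760·5 + 291·(-13) = 17)
  q = 2: r = 14, s = -3 − 2·5 = -13, t = 8 − 2·(-13) = 34  (check: 760·(-13) + 291·34 = 14)
  q = 1: r = 3, s = 5 − 1·(-13) = 18, t = -13 − 1·34 = -47  (check: 760·18 + 291·(-47) = 3)
  q = 4: r = 2, s = -13 − 4·18 = -85, t = 34 − 4·(-47) = 222  (check: 760·(-85) + 291·222 = 2)
  q = 1: r = 1, s = 18 − 1·(-85) = 103, t = -47 − 1·222 = -269  (check: 760·103 + 291·(-269) = 1)
The row with r = 1 (the gcd) gives the Bezout coefficients s = 103, t = -269.
Result: 760 · (103) + 291 · (-269) = 1.

gcd(760, 291) = 1; s = 103, t = -269 (check: 760·103 + 291·(-269) = 1).


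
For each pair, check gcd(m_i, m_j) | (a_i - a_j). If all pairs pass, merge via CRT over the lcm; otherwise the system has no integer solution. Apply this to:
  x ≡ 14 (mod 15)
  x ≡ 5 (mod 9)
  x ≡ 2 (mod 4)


Moduli 15, 9, 4 are not pairwise coprime, so CRT works modulo lcm(m_i) when all pairwise compatibility conditions hold.
Pairwise compatibility: gcd(m_i, m_j) must divide a_i - a_j for every pair.
Merge one congruence at a time:
  Start: x ≡ 14 (mod 15).
  Combine with x ≡ 5 (mod 9): gcd(15, 9) = 3; 5 - 14 = -9, which IS divisible by 3, so compatible.
    Write x = 14 + 15·t and substitute into x ≡ 5 (mod 9): 15·t ≡ 5 − 14 = -9 (mod 9).
    Divide the congruence (and modulus) by g = 3: 5·t ≡ -3 (mod 3).
    Reduce coefficients mod 3: 2·t ≡ 0 (mod 3).
    The inverse of 2 mod 3 is 2 (since 2·2 = 4 = 1·3 + 1), so t ≡ 2·0 = 0 ≡ 0 (mod 3).
    Then x = 14 + 15·0 = 14, valid modulo lcm(15, 9) = 45: x ≡ 14 (mod 45).
  Combine with x ≡ 2 (mod 4): gcd(45, 4) = 1; 2 - 14 = -12, which IS divisible by 1, so compatible.
    Write x = 14 + 45·t and substitute into x ≡ 2 (mod 4): 45·t ≡ 2 − 14 = -12 (mod 4).
    Reduce coefficients mod 4: 1·t ≡ 0 (mod 4).
    So t ≡ 0 (mod 4).
    Then x = 14 + 45·0 = 14, valid modulo lcm(45, 4) = 180: x ≡ 14 (mod 180).
Verify: 14 mod 15 = 14, 14 mod 9 = 5, 14 mod 4 = 2.

x ≡ 14 (mod 180).


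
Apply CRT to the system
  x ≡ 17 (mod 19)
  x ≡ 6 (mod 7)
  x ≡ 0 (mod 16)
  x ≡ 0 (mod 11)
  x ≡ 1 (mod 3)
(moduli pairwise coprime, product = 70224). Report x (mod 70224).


Product of moduli M = 19 · 7 · 16 · 11 · 3 = 70224.
Merge one congruence at a time:
  Start: x ≡ 17 (mod 19).
  Combine with x ≡ 6 (mod 7); new modulus lcm = 133.
    Write x = 17 + 19·t and substitute into x ≡ 6 (mod 7): 19·t ≡ 6 − 17 = -11 (mod 7).
    Reduce coefficients mod 7: 5·t ≡ 3 (mod 7).
    The inverse of 5 mod 7 is 3 (since 5·3 = 15 = 2·7 + 1), so t ≡ 3·3 = 9 ≡ 2 (mod 7).
    Then x = 17 + 19·2 = 55, valid modulo lcm(19, 7) = 133: x ≡ 55 (mod 133).
  Combine with x ≡ 0 (mod 16); new modulus lcm = 2128.
    Write x = 55 + 133·t and substitute into x ≡ 0 (mod 16): 133·t ≡ 0 − 55 = -55 (mod 16).
    Reduce coefficients mod 16: 5·t ≡ 9 (mod 16).
    The inverse of 5 mod 16 is 13 (since 5·13 = 65 = 4·16 + 1), so t ≡ 13·9 = 117 ≡ 5 (mod 16).
    Then x = 55 + 133·5 = 720, valid modulo lcm(133, 16) = 2128: x ≡ 720 (mod 2128).
  Combine with x ≡ 0 (mod 11); new modulus lcm = 23408.
    Write x = 720 + 2128·t and substitute into x ≡ 0 (mod 11): 2128·t ≡ 0 − 720 = -720 (mod 11).
    Reduce coefficients mod 11: 5·t ≡ 6 (mod 11).
    The inverse of 5 mod 11 is 9 (since 5·9 = 45 = 4·11 + 1), so t ≡ 9·6 = 54 ≡ 10 (mod 11).
    Then x = 720 + 2128·10 = 22000, valid modulo lcm(2128, 11) = 23408: x ≡ 22000 (mod 23408).
  Combine with x ≡ 1 (mod 3); new modulus lcm = 70224.
    Write x = 22000 + 23408·t and substitute into x ≡ 1 (mod 3): 23408·t ≡ 1 − 22000 = -21999 (mod 3).
    Reduce coefficients mod 3: 2·t ≡ 0 (mod 3).
    The inverse of 2 mod 3 is 2 (since 2·2 = 4 = 1·3 + 1), so t ≡ 2·0 = 0 ≡ 0 (mod 3).
    Then x = 22000 + 23408·0 = 22000, valid modulo lcm(23408, 3) = 70224: x ≡ 22000 (mod 70224).
Verify against each original: 22000 mod 19 = 17, 22000 mod 7 = 6, 22000 mod 16 = 0, 22000 mod 11 = 0, 22000 mod 3 = 1.

x ≡ 22000 (mod 70224).


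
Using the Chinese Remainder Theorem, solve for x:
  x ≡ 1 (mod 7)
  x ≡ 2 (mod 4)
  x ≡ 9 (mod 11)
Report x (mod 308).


Moduli 7, 4, 11 are pairwise coprime; by CRT there is a unique solution modulo M = 7 · 4 · 11 = 308.
Solve pairwise, accumulating the modulus:
  Start with x ≡ 1 (mod 7).
  Combine with x ≡ 2 (mod 4): since gcd(7, 4) = 1, we get a unique residue mod 28.
    Write x = 1 + 7·t and substitute into x ≡ 2 (mod 4): 7·t ≡ 2 − 1 = 1 (mod 4).
    Reduce coefficients mod 4: 3·t ≡ 1 (mod 4).
    The inverse of 3 mod 4 is 3 (since 3·3 = 9 = 2·4 + 1), so t ≡ 3·1 = 3 ≡ 3 (mod 4).
    Then x = 1 + 7·3 = 22, valid modulo lcm(7, 4) = 28: x ≡ 22 (mod 28).
  Combine with x ≡ 9 (mod 11): since gcd(28, 11) = 1, we get a unique residue mod 308.
    Write x = 22 + 28·t and substitute into x ≡ 9 (mod 11): 28·t ≡ 9 − 22 = -13 (mod 11).
    Reduce coefficients mod 11: 6·t ≡ 9 (mod 11).
    The inverse of 6 mod 11 is 2 (since 6·2 = 12 = 1·11 + 1), so t ≡ 2·9 = 18 ≡ 7 (mod 11).
    Then x = 22 + 28·7 = 218, valid modulo lcm(28, 11) = 308: x ≡ 218 (mod 308).
Verify: 218 mod 7 = 1 ✓, 218 mod 4 = 2 ✓, 218 mod 11 = 9 ✓.

x ≡ 218 (mod 308).


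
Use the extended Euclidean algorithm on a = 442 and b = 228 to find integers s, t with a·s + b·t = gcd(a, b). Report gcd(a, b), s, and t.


Euclidean algorithm on (442, 228) — divide until remainder is 0:
  442 = 1 · 228 + 214
  228 = 1 · 214 + 14
  214 = 15 · 14 + 4
  14 = 3 · 4 + 2
  4 = 2 · 2 + 0
gcd(442, 228) = 2.
Track Bezout coefficients alongside the remainders: start with r₀ = 442 = a·1 + b·0 (s = 1, t = 0) and r₁ = 228 = a·0 + b·1 (s = 0, t = 1); each new remainder r_{k+1} = r_{k-1} − q_k·r_k inherits s_{k+1} = s_{k-1} − q_k·s_k, t_{k+1} = t_{k-1} − q_k·t_k, so r_k = a·s_k + b·t_k at every step:
  q = 1: r = 214, s = 1 − 1·0 = 1, t = 0 − 1·1 = -1  (check: 442·1 + 228·(-1) = 214)
  q = 1: r = 14, s = 0 − 1·1 = -1, t = 1 − 1·(-1) = 2  (check: 442·(-1) + 228·2 = 14)
  q = 15: r = 4, s = 1 − 15·(-1) = 16, t = -1 − 15·2 = -31  (check: 442·16 + 228·(-31) = 4)
  q = 3: r = 2, s = -1 − 3·16 = -49, t = 2 − 3·(-31) = 95  (check: 442·(-49) + 228·95 = 2)
The row with r = 2 (the gcd) gives the Bezout coefficients s = -49, t = 95.
Result: 442 · (-49) + 228 · (95) = 2.

gcd(442, 228) = 2; s = -49, t = 95 (check: 442·(-49) + 228·95 = 2).


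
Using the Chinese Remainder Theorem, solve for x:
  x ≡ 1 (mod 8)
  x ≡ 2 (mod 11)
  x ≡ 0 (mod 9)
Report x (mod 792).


Moduli 8, 11, 9 are pairwise coprime; by CRT there is a unique solution modulo M = 8 · 11 · 9 = 792.
Solve pairwise, accumulating the modulus:
  Start with x ≡ 1 (mod 8).
  Combine with x ≡ 2 (mod 11): since gcd(8, 11) = 1, we get a unique residue mod 88.
    Write x = 1 + 8·t and substitute into x ≡ 2 (mod 11): 8·t ≡ 2 − 1 = 1 (mod 11).
    The inverse of 8 mod 11 is 7 (since 8·7 = 56 = 5·11 + 1), so t ≡ 7·1 = 7 ≡ 7 (mod 11).
    Then x = 1 + 8·7 = 57, valid modulo lcm(8, 11) = 88: x ≡ 57 (mod 88).
  Combine with x ≡ 0 (mod 9): since gcd(88, 9) = 1, we get a unique residue mod 792.
    Write x = 57 + 88·t and substitute into x ≡ 0 (mod 9): 88·t ≡ 0 − 57 = -57 (mod 9).
    Reduce coefficients mod 9: 7·t ≡ 6 (mod 9).
    The inverse of 7 mod 9 is 4 (since 7·4 = 28 = 3·9 + 1), so t ≡ 4·6 = 24 ≡ 6 (mod 9).
    Then x = 57 + 88·6 = 585, valid modulo lcm(88, 9) = 792: x ≡ 585 (mod 792).
Verify: 585 mod 8 = 1 ✓, 585 mod 11 = 2 ✓, 585 mod 9 = 0 ✓.

x ≡ 585 (mod 792).


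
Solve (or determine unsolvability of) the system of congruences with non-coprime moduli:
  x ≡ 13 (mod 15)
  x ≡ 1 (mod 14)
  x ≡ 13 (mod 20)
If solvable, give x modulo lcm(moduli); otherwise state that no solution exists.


Moduli 15, 14, 20 are not pairwise coprime, so CRT works modulo lcm(m_i) when all pairwise compatibility conditions hold.
Pairwise compatibility: gcd(m_i, m_j) must divide a_i - a_j for every pair.
Merge one congruence at a time:
  Start: x ≡ 13 (mod 15).
  Combine with x ≡ 1 (mod 14): gcd(15, 14) = 1; 1 - 13 = -12, which IS divisible by 1, so compatible.
    Write x = 13 + 15·t and substitute into x ≡ 1 (mod 14): 15·t ≡ 1 − 13 = -12 (mod 14).
    Reduce coefficients mod 14: 1·t ≡ 2 (mod 14).
    So t ≡ 2 (mod 14).
    Then x = 13 + 15·2 = 43, valid modulo lcm(15, 14) = 210: x ≡ 43 (mod 210).
  Combine with x ≡ 13 (mod 20): gcd(210, 20) = 10; 13 - 43 = -30, which IS divisible by 10, so compatible.
    Write x = 43 + 210·t and substitute into x ≡ 13 (mod 20): 210·t ≡ 13 − 43 = -30 (mod 20).
    Divide the congruence (and modulus) by g = 10: 21·t ≡ -3 (mod 2).
    Reduce coefficients mod 2: 1·t ≡ 1 (mod 2).
    So t ≡ 1 (mod 2).
    Then x = 43 + 210·1 = 253, valid modulo lcm(210, 20) = 420: x ≡ 253 (mod 420).
Verify: 253 mod 15 = 13, 253 mod 14 = 1, 253 mod 20 = 13.

x ≡ 253 (mod 420).


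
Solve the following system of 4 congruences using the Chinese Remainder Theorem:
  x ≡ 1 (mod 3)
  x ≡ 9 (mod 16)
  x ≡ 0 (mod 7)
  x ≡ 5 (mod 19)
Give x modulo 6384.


Product of moduli M = 3 · 16 · 7 · 19 = 6384.
Merge one congruence at a time:
  Start: x ≡ 1 (mod 3).
  Combine with x ≡ 9 (mod 16); new modulus lcm = 48.
    Write x = 1 + 3·t and substitute into x ≡ 9 (mod 16): 3·t ≡ 9 − 1 = 8 (mod 16).
    The inverse of 3 mod 16 is 11 (since 3·11 = 33 = 2·16 + 1), so t ≡ 11·8 = 88 ≡ 8 (mod 16).
    Then x = 1 + 3·8 = 25, valid modulo lcm(3, 16) = 48: x ≡ 25 (mod 48).
  Combine with x ≡ 0 (mod 7); new modulus lcm = 336.
    Write x = 25 + 48·t and substitute into x ≡ 0 (mod 7): 48·t ≡ 0 − 25 = -25 (mod 7).
    Reduce coefficients mod 7: 6·t ≡ 3 (mod 7).
    The inverse of 6 mod 7 is 6 (since 6·6 = 36 = 5·7 + 1), so t ≡ 6·3 = 18 ≡ 4 (mod 7).
    Then x = 25 + 48·4 = 217, valid modulo lcm(48, 7) = 336: x ≡ 217 (mod 336).
  Combine with x ≡ 5 (mod 19); new modulus lcm = 6384.
    Write x = 217 + 336·t and substitute into x ≡ 5 (mod 19): 336·t ≡ 5 − 217 = -212 (mod 19).
    Reduce coefficients mod 19: 13·t ≡ 16 (mod 19).
    The inverse of 13 mod 19 is 3 (since 13·3 = 39 = 2·19 + 1), so t ≡ 3·16 = 48 ≡ 10 (mod 19).
    Then x = 217 + 336·10 = 3577, valid modulo lcm(336, 19) = 6384: x ≡ 3577 (mod 6384).
Verify against each original: 3577 mod 3 = 1, 3577 mod 16 = 9, 3577 mod 7 = 0, 3577 mod 19 = 5.

x ≡ 3577 (mod 6384).


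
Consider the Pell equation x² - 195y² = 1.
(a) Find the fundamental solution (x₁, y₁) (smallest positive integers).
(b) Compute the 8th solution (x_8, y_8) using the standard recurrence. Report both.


Step 1: Find the fundamental solution (x₁, y₁) of x² - 195y² = 1.
  Expand √195 as a continued fraction. a₀ = ⌊√195⌋ = 13; iterate m_{k+1} = d_k·a_k − m_k, d_{k+1} = (195 − m_{k+1}²)/d_k, a_{k+1} = ⌊(a₀ + m_{k+1})/d_{k+1}⌋ (starting m₀ = 0, d₀ = 1), with convergents p_k = a_k·p_{k-1} + p_{k-2}, q_k = a_k·q_{k-1} + q_{k-2} (p₋₁ = 1, q₋₁ = 0):
  k = 0: a₀ = 13; p₀/q₀ = 13/1; p₀² − 195·q₀² = 169 − 195 = -26.
  k = 1: m = 13, d = 26, a = ⌊(13 + 13)/26⌋ = 1; p/q = (1·13 + 1)/(1·1 + 0) = 14/1; p² − 195·q² = 196 − 195 = 1.
  The first convergent with p² − 195·q² = 1 gives the fundamental solution (x₁, y₁) = (14, 1).
Step 2: Apply the recurrence (x_{n+1}, y_{n+1}) = (x₁x_n + 195y₁y_n, x₁y_n + y₁x_n) repeatedly.
  From (x_1, y_1) = (14, 1): x_2 = 14·14 + 195·1·1 = 391; y_2 = 14·1 + 1·14 = 28.
  From (x_2, y_2) = (391, 28): x_3 = 14·391 + 195·1·28 = 10934; y_3 = 14·28 + 1·391 = 783.
  From (x_3, y_3) = (10934, 783): x_4 = 14·10934 + 195·1·783 = 305761; y_4 = 14·783 + 1·10934 = 21896.
  From (x_4, y_4) = (305761, 21896): x_5 = 14·305761 + 195·1·21896 = 8550374; y_5 = 14·21896 + 1·305761 = 612305.
  From (x_5, y_5) = (8550374, 612305): x_6 = 14·8550374 + 195·1·612305 = 239104711; y_6 = 14·612305 + 1·8550374 = 17122644.
  From (x_6, y_6) = (239104711, 17122644): x_7 = 14·239104711 + 195·1·17122644 = 6686381534; y_7 = 14·17122644 + 1·239104711 = 478821727.
  From (x_7, y_7) = (6686381534, 478821727): x_8 = 14·6686381534 + 195·1·478821727 = 186979578241; y_8 = 14·478821727 + 1·6686381534 = 13389885712.
Step 3: Verify x_8² - 195·y_8² = 34961362679182240654081 - 34961362679182240654080 = 1 (should be 1). ✓

(x_1, y_1) = (14, 1); (x_8, y_8) = (186979578241, 13389885712).


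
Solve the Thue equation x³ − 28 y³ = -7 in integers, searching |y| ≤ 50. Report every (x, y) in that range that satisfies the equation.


The equation is x³ - 28y³ = -7. For fixed y, x³ = 28·y³ − 7, so a solution requires the RHS to be a perfect cube.
Strategy: iterate y from -50 to 50, compute RHS = 28·y³ − 7, and check whether it is a (positive or negative) perfect cube.
Check small values of y:
  y = 0: RHS = -7 is not a perfect cube.
  y = 1: RHS = 21 is not a perfect cube.
  y = -1: RHS = -35 is not a perfect cube.
  y = 2: RHS = 217 is not a perfect cube.
  y = -2: RHS = -231 is not a perfect cube.
  y = 3: RHS = 749 is not a perfect cube.
  y = -3: RHS = -763 is not a perfect cube.
Continuing the search up to |y| = 50 finds no solutions either.
No (x, y) in the scanned range satisfies the equation.

No integer solutions with |y| ≤ 50.


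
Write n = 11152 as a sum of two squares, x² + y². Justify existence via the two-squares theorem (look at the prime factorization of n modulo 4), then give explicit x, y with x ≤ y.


Step 1: Factor n = 11152 = 2^4 · 17 · 41.
Step 2: Check the mod-4 condition on each prime factor: 2 = 2 (special); 17 ≡ 1 (mod 4), exponent 1; 41 ≡ 1 (mod 4), exponent 1.
All primes ≡ 3 (mod 4) appear to even exponent (or don't appear), so by the two-squares theorem n IS expressible as a sum of two squares.
Step 3: Build a representation. Group n = k² · m with k = 4 and m = 17 · 41 = 697 (a product of primes ≡ 1 (mod 4)); a representation of m scales to one of n via (k·x)² + (k·y)² = k²(x² + y²). Each prime p ≡ 1 (mod 4) is itself a sum of two squares; find a² by testing p − a² for a perfect square:
  17: 17 − 1² = 16 = 4² ⇒ 17 = 1² + 4².
  41: 41 − 1² = 40, 41 − 2² = 37, 41 − 3² = 32, 41 − 4² = 25 = 5² ⇒ 41 = 4² + 5².
  Combine using the Brahmagupta–Fibonacci identity (a² + b²)(c² + d²) = (ac − bd)² + (ad + bc)² = (ac + bd)² + (ad − bc)²:
  17 · 41 = 697: from (1² + 4²)(4² + 5²), take (1·4 − 4·5, 1·5 + 4·4) = (4 − 20, 5 + 16) = (-16, 21); dropping signs (only squares matter) gives (16, 21); check 16² + 21² = 256 + 441 = 697 ✓.
  Scale by k = 4: (4·16, 4·21) = (64, 84).
Step 4: Order so x ≤ y and verify: 64² + 84² = 4096 + 7056 = 11152 = n. ✓

n = 11152 = 64² + 84² (one valid representation with x ≤ y).


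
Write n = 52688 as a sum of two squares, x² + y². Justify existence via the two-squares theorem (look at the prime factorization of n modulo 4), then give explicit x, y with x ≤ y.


Step 1: Factor n = 52688 = 2^4 · 37 · 89.
Step 2: Check the mod-4 condition on each prime factor: 2 = 2 (special); 37 ≡ 1 (mod 4), exponent 1; 89 ≡ 1 (mod 4), exponent 1.
All primes ≡ 3 (mod 4) appear to even exponent (or don't appear), so by the two-squares theorem n IS expressible as a sum of two squares.
Step 3: Build a representation. Group n = k² · m with k = 4 and m = 37 · 89 = 3293 (a product of primes ≡ 1 (mod 4)); a representation of m scales to one of n via (k·x)² + (k·y)² = k²(x² + y²). Each prime p ≡ 1 (mod 4) is itself a sum of two squares; find a² by testing p − a² for a perfect square:
  37: 37 − 1² = 36 = 6² ⇒ 37 = 1² + 6².
  89: 89 − 1² = 88, 89 − 2² = 85, 89 − 3² = 80, 89 − 4² = 73, 89 − 5² = 64 = 8² ⇒ 89 = 5² + 8².
  Combine using the Brahmagupta–Fibonacci identity (a² + b²)(c² + d²) = (ac − bd)² + (ad + bc)² = (ac + bd)² + (ad − bc)²:
  37 · 89 = 3293: from (1² + 6²)(5² + 8²), take (1·5 − 6·8, 1·8 + 6·5) = (5 − 48, 8 + 30) = (-43, 38); dropping signs (only squares matter) gives (43, 38); check 43² + 38² = 1849 + 1444 = 3293 ✓.
  Scale by k = 4: (4·43, 4·38) = (172, 152).
Step 4: Order so x ≤ y and verify: 152² + 172² = 23104 + 29584 = 52688 = n. ✓

n = 52688 = 152² + 172² (one valid representation with x ≤ y).


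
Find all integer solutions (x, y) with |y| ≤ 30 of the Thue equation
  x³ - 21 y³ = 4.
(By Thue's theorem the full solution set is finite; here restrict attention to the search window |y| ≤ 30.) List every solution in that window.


The equation is x³ - 21y³ = 4. For fixed y, x³ = 21·y³ + 4, so a solution requires the RHS to be a perfect cube.
Strategy: iterate y from -30 to 30, compute RHS = 21·y³ + 4, and check whether it is a (positive or negative) perfect cube.
Check small values of y:
  y = 0: RHS = 4 is not a perfect cube.
  y = 1: RHS = 25 is not a perfect cube.
  y = -1: RHS = -17 is not a perfect cube.
  y = 2: RHS = 172 is not a perfect cube.
  y = -2: RHS = -164 is not a perfect cube.
  y = 3: RHS = 571 is not a perfect cube.
  y = -3: RHS = -563 is not a perfect cube.
Continuing the search up to |y| = 30 finds no solutions either.
No (x, y) in the scanned range satisfies the equation.

No integer solutions with |y| ≤ 30.


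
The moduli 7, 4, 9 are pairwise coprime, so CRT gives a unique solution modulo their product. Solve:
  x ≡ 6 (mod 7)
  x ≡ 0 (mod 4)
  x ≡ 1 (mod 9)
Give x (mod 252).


Moduli 7, 4, 9 are pairwise coprime; by CRT there is a unique solution modulo M = 7 · 4 · 9 = 252.
Solve pairwise, accumulating the modulus:
  Start with x ≡ 6 (mod 7).
  Combine with x ≡ 0 (mod 4): since gcd(7, 4) = 1, we get a unique residue mod 28.
    Write x = 6 + 7·t and substitute into x ≡ 0 (mod 4): 7·t ≡ 0 − 6 = -6 (mod 4).
    Reduce coefficients mod 4: 3·t ≡ 2 (mod 4).
    The inverse of 3 mod 4 is 3 (since 3·3 = 9 = 2·4 + 1), so t ≡ 3·2 = 6 ≡ 2 (mod 4).
    Then x = 6 + 7·2 = 20, valid modulo lcm(7, 4) = 28: x ≡ 20 (mod 28).
  Combine with x ≡ 1 (mod 9): since gcd(28, 9) = 1, we get a unique residue mod 252.
    Write x = 20 + 28·t and substitute into x ≡ 1 (mod 9): 28·t ≡ 1 − 20 = -19 (mod 9).
    Reduce coefficients mod 9: 1·t ≡ 8 (mod 9).
    So t ≡ 8 (mod 9).
    Then x = 20 + 28·8 = 244, valid modulo lcm(28, 9) = 252: x ≡ 244 (mod 252).
Verify: 244 mod 7 = 6 ✓, 244 mod 4 = 0 ✓, 244 mod 9 = 1 ✓.

x ≡ 244 (mod 252).


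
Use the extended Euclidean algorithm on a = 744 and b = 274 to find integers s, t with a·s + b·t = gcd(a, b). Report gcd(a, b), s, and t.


Euclidean algorithm on (744, 274) — divide until remainder is 0:
  744 = 2 · 274 + 196
  274 = 1 · 196 + 78
  196 = 2 · 78 + 40
  78 = 1 · 40 + 38
  40 = 1 · 38 + 2
  38 = 19 · 2 + 0
gcd(744, 274) = 2.
Track Bezout coefficients alongside the remainders: start with r₀ = 744 = a·1 + b·0 (s = 1, t = 0) and r₁ = 274 = a·0 + b·1 (s = 0, t = 1); each new remainder r_{k+1} = r_{k-1} − q_k·r_k inherits s_{k+1} = s_{k-1} − q_k·s_k, t_{k+1} = t_{k-1} − q_k·t_k, so r_k = a·s_k + b·t_k at every step:
  q = 2: r = 196, s = 1 − 2·0 = 1, t = 0 − 2·1 = -2  (check: 744·1 + 274·(-2) = 196)
  q = 1: r = 78, s = 0 − 1·1 = -1, t = 1 − 1·(-2) = 3  (check: 744·(-1) + 274·3 = 78)
  q = 2: r = 40, s = 1 − 2·(-1) = 3, t = -2 − 2·3 = -8  (check: 744·3 + 274·(-8) = 40)
  q = 1: r = 38, s = -1 − 1·3 = -4, t = 3 − 1·(-8) = 11  (check: 744·(-4) + 274·11 = 38)
  q = 1: r = 2, s = 3 − 1·(-4) = 7, t = -8 − 1·11 = -19  (check: 744·7 + 274·(-19) = 2)
The row with r = 2 (the gcd) gives the Bezout coefficients s = 7, t = -19.
Result: 744 · (7) + 274 · (-19) = 2.

gcd(744, 274) = 2; s = 7, t = -19 (check: 744·7 + 274·(-19) = 2).


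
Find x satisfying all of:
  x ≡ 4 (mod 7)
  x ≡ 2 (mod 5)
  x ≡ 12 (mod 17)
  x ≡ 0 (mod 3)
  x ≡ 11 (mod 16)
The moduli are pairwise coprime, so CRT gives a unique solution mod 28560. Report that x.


Product of moduli M = 7 · 5 · 17 · 3 · 16 = 28560.
Merge one congruence at a time:
  Start: x ≡ 4 (mod 7).
  Combine with x ≡ 2 (mod 5); new modulus lcm = 35.
    Write x = 4 + 7·t and substitute into x ≡ 2 (mod 5): 7·t ≡ 2 − 4 = -2 (mod 5).
    Reduce coefficients mod 5: 2·t ≡ 3 (mod 5).
    The inverse of 2 mod 5 is 3 (since 2·3 = 6 = 1·5 + 1), so t ≡ 3·3 = 9 ≡ 4 (mod 5).
    Then x = 4 + 7·4 = 32, valid modulo lcm(7, 5) = 35: x ≡ 32 (mod 35).
  Combine with x ≡ 12 (mod 17); new modulus lcm = 595.
    Write x = 32 + 35·t and substitute into x ≡ 12 (mod 17): 35·t ≡ 12 − 32 = -20 (mod 17).
    Reduce coefficients mod 17: 1·t ≡ 14 (mod 17).
    So t ≡ 14 (mod 17).
    Then x = 32 + 35·14 = 522, valid modulo lcm(35, 17) = 595: x ≡ 522 (mod 595).
  Combine with x ≡ 0 (mod 3); new modulus lcm = 1785.
    Write x = 522 + 595·t and substitute into x ≡ 0 (mod 3): 595·t ≡ 0 − 522 = -522 (mod 3).
    Reduce coefficients mod 3: 1·t ≡ 0 (mod 3).
    So t ≡ 0 (mod 3).
    Then x = 522 + 595·0 = 522, valid modulo lcm(595, 3) = 1785: x ≡ 522 (mod 1785).
  Combine with x ≡ 11 (mod 16); new modulus lcm = 28560.
    Write x = 522 + 1785·t and substitute into x ≡ 11 (mod 16): 1785·t ≡ 11 − 522 = -511 (mod 16).
    Reduce coefficients mod 16: 9·t ≡ 1 (mod 16).
    The inverse of 9 mod 16 is 9 (since 9·9 = 81 = 5·16 + 1), so t ≡ 9·1 = 9 ≡ 9 (mod 16).
    Then x = 522 + 1785·9 = 16587, valid modulo lcm(1785, 16) = 28560: x ≡ 16587 (mod 28560).
Verify against each original: 16587 mod 7 = 4, 16587 mod 5 = 2, 16587 mod 17 = 12, 16587 mod 3 = 0, 16587 mod 16 = 11.

x ≡ 16587 (mod 28560).
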